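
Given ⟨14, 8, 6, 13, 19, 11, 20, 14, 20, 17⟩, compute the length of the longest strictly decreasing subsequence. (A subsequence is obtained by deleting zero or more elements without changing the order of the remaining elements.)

3

Let dp[i] be the longest decreasing subsequence ending at position i. Then dp = [1, 2, 3, 2, 1, 3, 1, 2, 1, 2].
The maximum is 3; one witness is 14, 8, 6 at positions 1,2,3.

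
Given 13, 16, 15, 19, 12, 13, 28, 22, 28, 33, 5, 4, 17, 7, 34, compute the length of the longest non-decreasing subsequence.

Let dp[i] be the longest non-decreasing subsequence ending at position i. Then dp = [1, 2, 2, 3, 1, 2, 4, 4, 5, 6, 1, 1, 3, 2, 7].
The maximum is 7; one witness is 13, 16, 19, 28, 28, 33, 34 at positions 1,2,4,7,9,10,15.

7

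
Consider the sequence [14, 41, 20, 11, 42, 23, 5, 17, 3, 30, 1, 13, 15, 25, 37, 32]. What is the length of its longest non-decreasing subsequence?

5

Let dp[i] be the longest non-decreasing subsequence ending at position i. Then dp = [1, 2, 2, 1, 3, 3, 1, 2, 1, 4, 1, 2, 3, 4, 5, 5].
The maximum is 5; one witness is 14, 20, 23, 30, 37 at positions 1,3,6,10,15.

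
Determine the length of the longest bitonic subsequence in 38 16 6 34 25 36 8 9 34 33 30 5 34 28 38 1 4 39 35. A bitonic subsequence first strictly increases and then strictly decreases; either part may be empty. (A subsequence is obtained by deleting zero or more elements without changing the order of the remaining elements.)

8

Let inc[i] be the LIS ending at i and dec[i] the longest strictly decreasing subsequence starting at i. inc = [1, 1, 1, 2, 2, 3, 2, 3, 4, 4, 4, 1, 5, 4, 6, 1, 2, 7, 6], dec = [7, 4, 3, 5, 4, 6, 3, 3, 5, 4, 3, 2, 3, 2, 2, 1, 1, 2, 1].
max_i inc[i]+dec[i]−1 = 8, with one witness 16, 34, 36, 34, 33, 30, 28, 4.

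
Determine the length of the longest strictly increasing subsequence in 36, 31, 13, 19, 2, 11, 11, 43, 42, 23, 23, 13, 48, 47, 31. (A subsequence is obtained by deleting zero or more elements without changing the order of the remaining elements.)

4

One longest increasing subsequence is 13, 19, 43, 48 (positions 3,4,8,13), of length 4; no longer one exists.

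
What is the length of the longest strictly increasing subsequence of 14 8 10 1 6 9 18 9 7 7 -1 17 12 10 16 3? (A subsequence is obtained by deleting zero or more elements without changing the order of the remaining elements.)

Let dp[i] be the longest increasing subsequence ending at position i. Then dp = [1, 1, 2, 1, 2, 3, 4, 3, 3, 3, 1, 4, 4, 4, 5, 2].
The maximum is 5; one witness is 1, 6, 9, 12, 16 at positions 4,5,6,13,15.

5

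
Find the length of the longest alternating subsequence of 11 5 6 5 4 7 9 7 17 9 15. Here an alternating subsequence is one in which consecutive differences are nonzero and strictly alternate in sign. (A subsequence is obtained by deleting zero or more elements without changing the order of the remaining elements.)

9

A longest alternating subsequence is 11, 5, 6, 5, 9, 7, 17, 9, 15 (positions 1,2,3,4,7,8,9,10,11); its 8 consecutive differences strictly alternate in sign, and length 9 is optimal.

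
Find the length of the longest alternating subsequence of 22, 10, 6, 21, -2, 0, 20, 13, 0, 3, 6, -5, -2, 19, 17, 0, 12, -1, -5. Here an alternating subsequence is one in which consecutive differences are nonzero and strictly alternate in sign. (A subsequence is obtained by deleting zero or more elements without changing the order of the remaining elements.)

12

Track the best alternating length ending on an up-step vs a down-step at each position: up/down = 1/1, 1/2, 1/2, 3/2, 1/4, 5/4, 5/4, 5/6, 5/6, 7/6, 7/6, 1/8, 9/8, 9/6, 9/10, 9/10, 11/10, 9/12, 1/12.
The maximum over both is 12; one such subsequence is 22, 10, 21, -2, 20, 0, 3, -5, 19, 0, 12, -1.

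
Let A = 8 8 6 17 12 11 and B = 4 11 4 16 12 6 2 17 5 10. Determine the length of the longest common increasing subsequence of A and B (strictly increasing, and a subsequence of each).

For each value that appears in both, track the longest common increasing run ending there.
The best achievable length is 2; one witness is 6, 17 (A-positions 3,4, B-positions 6,8).

2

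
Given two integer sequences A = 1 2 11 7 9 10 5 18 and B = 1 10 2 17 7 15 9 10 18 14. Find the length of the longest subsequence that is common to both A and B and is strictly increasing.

For each value that appears in both, track the longest common increasing run ending there.
The best achievable length is 6; one witness is 1, 2, 7, 9, 10, 18 (A-positions 1,2,4,5,6,8, B-positions 1,3,5,7,8,9).

6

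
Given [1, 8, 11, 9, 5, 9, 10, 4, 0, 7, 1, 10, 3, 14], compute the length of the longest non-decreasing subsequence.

Let dp[i] be the longest non-decreasing subsequence ending at position i. Then dp = [1, 2, 3, 3, 2, 4, 5, 2, 1, 3, 2, 6, 3, 7].
The maximum is 7; one witness is 1, 8, 9, 9, 10, 10, 14 at positions 1,2,4,6,7,12,14.

7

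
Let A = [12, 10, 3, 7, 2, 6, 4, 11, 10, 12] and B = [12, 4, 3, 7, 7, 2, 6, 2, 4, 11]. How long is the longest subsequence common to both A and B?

A longest common subsequence is 12, 3, 7, 2, 6, 4, 11 (length 7); the LCS DP confirms no longer common subsequence exists.

7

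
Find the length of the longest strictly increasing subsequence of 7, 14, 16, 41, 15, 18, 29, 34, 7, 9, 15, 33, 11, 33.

Let dp[i] be the longest increasing subsequence ending at position i. Then dp = [1, 2, 3, 4, 3, 4, 5, 6, 1, 2, 3, 6, 3, 6].
The maximum is 6; one witness is 7, 14, 16, 18, 29, 34 at positions 1,2,3,6,7,8.

6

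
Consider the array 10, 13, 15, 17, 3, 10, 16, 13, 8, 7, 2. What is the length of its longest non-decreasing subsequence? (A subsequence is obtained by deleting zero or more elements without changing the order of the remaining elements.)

4

Let dp[i] be the longest non-decreasing subsequence ending at position i. Then dp = [1, 2, 3, 4, 1, 2, 4, 3, 2, 2, 1].
The maximum is 4; one witness is 10, 13, 15, 17 at positions 1,2,3,4.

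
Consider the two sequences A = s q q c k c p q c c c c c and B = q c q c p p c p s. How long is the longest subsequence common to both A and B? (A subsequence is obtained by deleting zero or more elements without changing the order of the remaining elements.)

5

Backtracking the LCS table gives one alignment: q (A2,B1) → q (A3,B3) → c (A4,B4) → c (A6,B7) → p (A7,B8).
So the longest common subsequence has length 5.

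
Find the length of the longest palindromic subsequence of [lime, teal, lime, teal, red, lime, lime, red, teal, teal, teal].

8

Using dp[i][j] = 2 + dp[i+1][j−1] if the ends match, else max(dp[i+1][j], dp[i][j−1]):
dp[1][11] = 8. A witness is teal teal red lime lime red teal teal at positions 2,4,5,6,7,8,10,11.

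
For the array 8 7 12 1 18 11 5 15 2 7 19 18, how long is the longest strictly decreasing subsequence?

4

One longest decreasing subsequence is 8, 7, 5, 2 (positions 1,2,7,9), of length 4; no longer one exists.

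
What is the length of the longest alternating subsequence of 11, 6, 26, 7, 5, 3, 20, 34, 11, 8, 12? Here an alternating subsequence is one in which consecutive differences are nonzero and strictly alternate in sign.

7

Track the best alternating length ending on an up-step vs a down-step at each position: up/down = 1/1, 1/2, 3/1, 3/4, 1/4, 1/4, 5/4, 5/1, 5/6, 5/6, 7/6.
The maximum over both is 7; one such subsequence is 11, 6, 26, 7, 20, 11, 12.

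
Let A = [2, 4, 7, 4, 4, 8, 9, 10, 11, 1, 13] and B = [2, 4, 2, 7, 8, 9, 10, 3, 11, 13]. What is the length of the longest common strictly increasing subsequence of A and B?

8

A longest common strictly increasing subsequence is 2, 4, 7, 8, 9, 10, 11, 13 (length 8); it appears in order in both A and B, and no longer such subsequence exists.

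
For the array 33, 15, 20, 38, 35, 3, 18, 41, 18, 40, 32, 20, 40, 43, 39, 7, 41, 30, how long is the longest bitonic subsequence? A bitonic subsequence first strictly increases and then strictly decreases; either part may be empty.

8

Let inc[i] be the LIS ending at i and dec[i] the longest strictly decreasing subsequence starting at i. inc = [1, 1, 2, 3, 3, 1, 2, 4, 2, 4, 3, 3, 4, 5, 4, 2, 5, 4], dec = [4, 2, 3, 5, 4, 1, 2, 5, 2, 4, 3, 2, 3, 3, 2, 1, 2, 1].
max_i inc[i]+dec[i]−1 = 8, with one witness 15, 20, 38, 41, 40, 32, 20, 7.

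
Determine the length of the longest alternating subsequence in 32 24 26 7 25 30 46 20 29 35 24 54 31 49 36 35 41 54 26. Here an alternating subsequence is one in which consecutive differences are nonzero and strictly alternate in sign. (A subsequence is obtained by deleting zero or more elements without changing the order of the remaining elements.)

A longest alternating subsequence is 32, 24, 26, 7, 25, 20, 29, 24, 54, 31, 49, 36, 41, 26 (positions 1,2,3,4,5,8,9,11,12,13,14,15,17,19); its 13 consecutive differences strictly alternate in sign, and length 14 is optimal.

14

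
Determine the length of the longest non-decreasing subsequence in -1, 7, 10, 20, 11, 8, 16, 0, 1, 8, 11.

5

Scanning left to right, the best length ending at each element is: -1→1, 7→2, 10→3, 20→4, 11→4, 8→3, 16→5, 0→2, 1→3, 8→4, 11→5.
So the longest non-decreasing subsequence has length 5, e.g. -1, 7, 10, 11, 16.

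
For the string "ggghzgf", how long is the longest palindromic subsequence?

One longest palindromic subsequence is gggg (positions 1,2,3,6); it reads the same forward and backward, and the interval DP gives dp[1][7] = 4.

4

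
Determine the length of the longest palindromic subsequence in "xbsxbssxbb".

One longest palindromic subsequence is bbssbb (positions 2,5,6,7,9,10); it reads the same forward and backward, and the interval DP gives dp[1][10] = 6.

6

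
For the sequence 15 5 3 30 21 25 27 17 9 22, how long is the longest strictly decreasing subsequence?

4

Let dp[i] be the longest decreasing subsequence ending at position i. Then dp = [1, 2, 3, 1, 2, 2, 2, 3, 4, 3].
The maximum is 4; one witness is 30, 21, 17, 9 at positions 4,5,8,9.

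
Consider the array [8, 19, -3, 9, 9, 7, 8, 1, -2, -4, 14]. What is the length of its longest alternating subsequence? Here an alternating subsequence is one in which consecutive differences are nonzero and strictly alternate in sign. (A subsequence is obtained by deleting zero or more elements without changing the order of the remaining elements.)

Track the best alternating length ending on an up-step vs a down-step at each position: up/down = 1/1, 2/1, 1/3, 4/3, 4/3, 4/5, 6/5, 4/7, 4/7, 1/7, 8/3.
The maximum over both is 8; one such subsequence is 8, 19, -3, 9, 7, 8, 1, 14.

8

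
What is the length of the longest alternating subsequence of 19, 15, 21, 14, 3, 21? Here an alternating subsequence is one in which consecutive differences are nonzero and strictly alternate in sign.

Track the best alternating length ending on an up-step vs a down-step at each position: up/down = 1/1, 1/2, 3/1, 1/4, 1/4, 5/1.
The maximum over both is 5; one such subsequence is 19, 15, 21, 14, 21.

5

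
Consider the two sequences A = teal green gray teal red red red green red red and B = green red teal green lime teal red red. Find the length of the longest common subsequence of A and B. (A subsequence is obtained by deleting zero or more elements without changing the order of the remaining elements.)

A longest common subsequence is teal, green, teal, red, red (length 5); the LCS DP confirms no longer common subsequence exists.

5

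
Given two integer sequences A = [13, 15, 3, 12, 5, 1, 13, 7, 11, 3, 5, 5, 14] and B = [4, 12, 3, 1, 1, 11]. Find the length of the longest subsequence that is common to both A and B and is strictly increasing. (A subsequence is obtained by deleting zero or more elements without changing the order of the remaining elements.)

For each value that appears in both, track the longest common increasing run ending there.
The best achievable length is 2; one witness is 3, 11 (A-positions 3,9, B-positions 3,6).

2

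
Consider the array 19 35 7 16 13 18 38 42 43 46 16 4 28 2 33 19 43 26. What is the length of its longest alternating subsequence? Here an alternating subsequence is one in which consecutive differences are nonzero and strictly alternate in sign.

Track the best alternating length ending on an up-step vs a down-step at each position: up/down = 1/1, 2/1, 1/3, 4/3, 4/5, 6/3, 6/1, 6/1, 6/1, 6/1, 6/7, 1/7, 8/7, 1/9, 10/7, 10/11, 12/7, 12/13.
The maximum over both is 13; one such subsequence is 19, 35, 7, 16, 13, 18, 16, 28, 2, 33, 19, 43, 26.

13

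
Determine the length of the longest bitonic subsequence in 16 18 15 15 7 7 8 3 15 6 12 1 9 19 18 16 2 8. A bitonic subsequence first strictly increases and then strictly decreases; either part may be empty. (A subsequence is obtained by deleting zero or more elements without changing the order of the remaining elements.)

7

One longest bitonic subsequence is 7, 8, 15, 19, 18, 16, 8 (positions 5,7,9,14,15,16,18): it rises to 19 then falls. Length 7 is optimal.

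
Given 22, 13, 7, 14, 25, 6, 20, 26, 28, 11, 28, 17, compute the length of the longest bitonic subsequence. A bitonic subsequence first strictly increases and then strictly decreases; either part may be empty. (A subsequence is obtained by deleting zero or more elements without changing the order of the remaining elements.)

6

Let inc[i] be the LIS ending at i and dec[i] the longest strictly decreasing subsequence starting at i. inc = [1, 1, 1, 2, 3, 1, 3, 4, 5, 2, 5, 3], dec = [4, 3, 2, 2, 3, 1, 2, 2, 2, 1, 2, 1].
max_i inc[i]+dec[i]−1 = 6, with one witness 13, 14, 25, 26, 28, 17.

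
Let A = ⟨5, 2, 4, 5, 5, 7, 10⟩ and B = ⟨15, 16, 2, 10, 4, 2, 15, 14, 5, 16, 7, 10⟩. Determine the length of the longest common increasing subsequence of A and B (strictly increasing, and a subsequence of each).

5

A longest common strictly increasing subsequence is 2, 4, 5, 7, 10 (length 5); it appears in order in both A and B, and no longer such subsequence exists.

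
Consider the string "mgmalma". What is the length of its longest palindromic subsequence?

3

One longest palindromic subsequence is ama (positions 4,6,7); it reads the same forward and backward, and the interval DP gives dp[1][7] = 3.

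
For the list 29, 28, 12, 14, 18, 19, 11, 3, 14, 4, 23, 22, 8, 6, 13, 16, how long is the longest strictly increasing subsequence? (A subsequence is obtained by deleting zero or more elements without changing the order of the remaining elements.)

5

One longest increasing subsequence is 12, 14, 18, 19, 23 (positions 3,4,5,6,11), of length 5; no longer one exists.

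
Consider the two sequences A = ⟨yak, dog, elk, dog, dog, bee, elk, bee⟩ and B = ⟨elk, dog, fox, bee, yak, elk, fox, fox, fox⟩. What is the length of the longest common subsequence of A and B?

Backtracking the LCS table gives one alignment: elk (A3,B1) → dog (A4,B2) → bee (A6,B4) → elk (A7,B6).
So the longest common subsequence has length 4.

4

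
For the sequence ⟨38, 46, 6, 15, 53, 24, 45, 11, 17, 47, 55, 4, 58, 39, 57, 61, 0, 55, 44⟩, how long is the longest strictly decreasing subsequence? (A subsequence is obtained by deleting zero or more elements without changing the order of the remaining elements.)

5

Let dp[i] be the longest decreasing subsequence ending at position i. Then dp = [1, 1, 2, 2, 1, 2, 2, 3, 3, 2, 1, 4, 1, 3, 2, 1, 5, 3, 4].
The maximum is 5; one witness is 38, 15, 11, 4, 0 at positions 1,4,8,12,17.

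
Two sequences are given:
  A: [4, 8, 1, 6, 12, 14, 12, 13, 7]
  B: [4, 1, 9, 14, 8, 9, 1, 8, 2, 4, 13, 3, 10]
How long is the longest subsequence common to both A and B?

A longest common subsequence is 4, 8, 1, 13 (length 4); the LCS DP confirms no longer common subsequence exists.

4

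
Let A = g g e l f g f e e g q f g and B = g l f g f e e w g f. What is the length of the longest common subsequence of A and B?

9

A longest common subsequence is glfgfeegf (length 9); the LCS DP confirms no longer common subsequence exists.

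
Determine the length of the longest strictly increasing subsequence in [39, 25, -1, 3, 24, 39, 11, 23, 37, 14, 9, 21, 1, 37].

Let dp[i] be the longest increasing subsequence ending at position i. Then dp = [1, 1, 1, 2, 3, 4, 3, 4, 5, 4, 3, 5, 2, 6].
The maximum is 6; one witness is -1, 3, 11, 14, 21, 37 at positions 3,4,7,10,12,14.

6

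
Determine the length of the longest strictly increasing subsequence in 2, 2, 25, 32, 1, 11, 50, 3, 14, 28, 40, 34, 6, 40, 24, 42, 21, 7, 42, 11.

Scanning left to right, the best length ending at each element is: 2→1, 2→1, 25→2, 32→3, 1→1, 11→2, 50→4, 3→2, 14→3, 28→4, 40→5, 34→5, 6→3, 40→6, 24→4, 42→7, 21→4, 7→4, 42→7, 11→5.
So the longest increasing subsequence has length 7, e.g. 2, 11, 14, 28, 34, 40, 42.

7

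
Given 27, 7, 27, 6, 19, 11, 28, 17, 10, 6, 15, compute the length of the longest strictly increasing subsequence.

3

One longest increasing subsequence is 7, 27, 28 (positions 2,3,7), of length 3; no longer one exists.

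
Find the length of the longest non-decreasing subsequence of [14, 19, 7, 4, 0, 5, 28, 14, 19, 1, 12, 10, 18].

4

One longest non-decreasing subsequence is 4, 5, 14, 19 (positions 4,6,8,9), of length 4; no longer one exists.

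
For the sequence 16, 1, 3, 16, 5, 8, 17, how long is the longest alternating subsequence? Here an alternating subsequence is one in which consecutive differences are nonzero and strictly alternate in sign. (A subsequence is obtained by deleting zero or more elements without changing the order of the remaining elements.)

A longest alternating subsequence is 16, 1, 16, 5, 8 (positions 1,2,4,5,6); its 4 consecutive differences strictly alternate in sign, and length 5 is optimal.

5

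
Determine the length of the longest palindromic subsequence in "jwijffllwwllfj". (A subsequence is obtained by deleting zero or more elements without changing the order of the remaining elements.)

10

One longest palindromic subsequence is jfllwwllfj (positions 1,5,7,8,9,10,11,12,13,14); it reads the same forward and backward, and the interval DP gives dp[1][14] = 10.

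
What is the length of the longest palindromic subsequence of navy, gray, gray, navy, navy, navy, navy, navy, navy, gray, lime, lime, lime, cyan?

8

One longest palindromic subsequence is gray navy navy navy navy navy navy gray (positions 3,4,5,6,7,8,9,10); it reads the same forward and backward, and the interval DP gives dp[1][14] = 8.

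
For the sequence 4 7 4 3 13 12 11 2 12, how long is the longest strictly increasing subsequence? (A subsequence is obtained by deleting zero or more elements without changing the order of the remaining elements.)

4

Let dp[i] be the longest increasing subsequence ending at position i. Then dp = [1, 2, 1, 1, 3, 3, 3, 1, 4].
The maximum is 4; one witness is 4, 7, 11, 12 at positions 1,2,7,9.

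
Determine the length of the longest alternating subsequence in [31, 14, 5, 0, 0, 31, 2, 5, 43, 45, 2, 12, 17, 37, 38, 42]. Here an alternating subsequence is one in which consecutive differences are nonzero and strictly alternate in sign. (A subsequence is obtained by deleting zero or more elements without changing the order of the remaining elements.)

Track the best alternating length ending on an up-step vs a down-step at each position: up/down = 1/1, 1/2, 1/2, 1/2, 1/2, 3/1, 3/4, 5/4, 5/1, 5/1, 3/6, 7/6, 7/6, 7/6, 7/6, 7/6.
The maximum over both is 7; one such subsequence is 31, 14, 31, 2, 5, 2, 12.

7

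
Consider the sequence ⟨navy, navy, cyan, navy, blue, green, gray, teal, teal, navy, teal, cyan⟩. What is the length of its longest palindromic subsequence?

One longest palindromic subsequence is cyan navy teal teal navy cyan (positions 3,4,8,9,10,12); it reads the same forward and backward, and the interval DP gives dp[1][12] = 6.

6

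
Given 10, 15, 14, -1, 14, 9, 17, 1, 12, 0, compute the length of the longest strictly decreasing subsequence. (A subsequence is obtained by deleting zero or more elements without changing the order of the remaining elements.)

5

Scanning left to right, the best length ending at each element is: 10→1, 15→1, 14→2, -1→3, 14→2, 9→3, 17→1, 1→4, 12→3, 0→5.
So the longest decreasing subsequence has length 5, e.g. 15, 14, 9, 1, 0.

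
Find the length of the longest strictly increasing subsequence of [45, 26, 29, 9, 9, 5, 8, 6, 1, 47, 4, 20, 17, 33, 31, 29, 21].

4

One longest increasing subsequence is 5, 8, 20, 33 (positions 6,7,12,14), of length 4; no longer one exists.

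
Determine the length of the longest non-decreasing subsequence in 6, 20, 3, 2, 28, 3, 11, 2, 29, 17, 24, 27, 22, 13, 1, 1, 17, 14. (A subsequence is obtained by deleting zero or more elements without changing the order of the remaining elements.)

Let dp[i] be the longest non-decreasing subsequence ending at position i. Then dp = [1, 2, 1, 1, 3, 2, 3, 2, 4, 4, 5, 6, 5, 4, 1, 2, 5, 5].
The maximum is 6; one witness is 3, 3, 11, 17, 24, 27 at positions 3,6,7,10,11,12.

6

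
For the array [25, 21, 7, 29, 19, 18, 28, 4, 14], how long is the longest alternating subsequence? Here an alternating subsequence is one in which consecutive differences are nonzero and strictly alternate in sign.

Track the best alternating length ending on an up-step vs a down-step at each position: up/down = 1/1, 1/2, 1/2, 3/1, 3/4, 3/4, 5/4, 1/6, 7/6.
The maximum over both is 7; one such subsequence is 25, 21, 29, 19, 28, 4, 14.

7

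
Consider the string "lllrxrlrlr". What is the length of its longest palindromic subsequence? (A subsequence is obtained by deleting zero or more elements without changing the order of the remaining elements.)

7

One longest palindromic subsequence is llrxrll (positions 2,3,4,5,6,7,9); it reads the same forward and backward, and the interval DP gives dp[1][10] = 7.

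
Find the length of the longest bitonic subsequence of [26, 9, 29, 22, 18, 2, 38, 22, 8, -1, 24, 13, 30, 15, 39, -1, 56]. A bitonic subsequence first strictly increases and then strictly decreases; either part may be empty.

One longest bitonic subsequence is 9, 18, 22, 24, 30, 15, -1 (positions 2,5,8,11,13,14,16): it rises to 30 then falls. Length 7 is optimal.

7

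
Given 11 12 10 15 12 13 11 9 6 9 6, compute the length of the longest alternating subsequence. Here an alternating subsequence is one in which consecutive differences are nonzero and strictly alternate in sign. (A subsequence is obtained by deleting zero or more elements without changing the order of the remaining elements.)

9

Track the best alternating length ending on an up-step vs a down-step at each position: up/down = 1/1, 2/1, 1/3, 4/1, 4/5, 6/5, 4/7, 1/7, 1/7, 8/7, 1/9.
The maximum over both is 9; one such subsequence is 11, 12, 10, 15, 12, 13, 6, 9, 6.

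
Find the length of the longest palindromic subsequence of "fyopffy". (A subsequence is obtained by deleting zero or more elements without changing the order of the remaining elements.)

One longest palindromic subsequence is yffy (positions 2,5,6,7); it reads the same forward and backward, and the interval DP gives dp[1][7] = 4.

4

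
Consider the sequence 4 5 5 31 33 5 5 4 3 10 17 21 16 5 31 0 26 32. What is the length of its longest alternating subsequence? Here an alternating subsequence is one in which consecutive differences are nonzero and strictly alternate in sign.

Track the best alternating length ending on an up-step vs a down-step at each position: up/down = 1/1, 2/1, 2/1, 2/1, 2/1, 2/3, 2/3, 1/3, 1/3, 4/3, 4/3, 4/3, 4/5, 4/5, 6/3, 1/7, 8/7, 8/3.
The maximum over both is 8; one such subsequence is 4, 31, 5, 17, 16, 31, 0, 26.

8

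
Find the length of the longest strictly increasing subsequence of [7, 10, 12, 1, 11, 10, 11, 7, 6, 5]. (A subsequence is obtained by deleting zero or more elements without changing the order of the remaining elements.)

3

Let dp[i] be the longest increasing subsequence ending at position i. Then dp = [1, 2, 3, 1, 3, 2, 3, 2, 2, 2].
The maximum is 3; one witness is 7, 10, 12 at positions 1,2,3.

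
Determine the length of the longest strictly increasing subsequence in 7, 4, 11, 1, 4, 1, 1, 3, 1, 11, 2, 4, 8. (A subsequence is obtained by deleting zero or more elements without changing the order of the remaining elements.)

Let dp[i] be the longest increasing subsequence ending at position i. Then dp = [1, 1, 2, 1, 2, 1, 1, 2, 1, 3, 2, 3, 4].
The maximum is 4; one witness is 1, 3, 4, 8 at positions 4,8,12,13.

4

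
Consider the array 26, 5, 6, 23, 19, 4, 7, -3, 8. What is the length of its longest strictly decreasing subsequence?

Let dp[i] be the longest decreasing subsequence ending at position i. Then dp = [1, 2, 2, 2, 3, 4, 4, 5, 4].
The maximum is 5; one witness is 26, 23, 19, 4, -3 at positions 1,4,5,6,8.

5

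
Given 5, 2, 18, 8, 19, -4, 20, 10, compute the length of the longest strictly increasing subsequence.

Let dp[i] be the longest increasing subsequence ending at position i. Then dp = [1, 1, 2, 2, 3, 1, 4, 3].
The maximum is 4; one witness is 5, 18, 19, 20 at positions 1,3,5,7.

4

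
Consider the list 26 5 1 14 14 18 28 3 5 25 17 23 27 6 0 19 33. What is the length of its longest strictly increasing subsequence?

Let dp[i] be the longest increasing subsequence ending at position i. Then dp = [1, 1, 1, 2, 2, 3, 4, 2, 3, 4, 4, 5, 6, 4, 1, 5, 7].
The maximum is 7; one witness is 1, 3, 5, 17, 23, 27, 33 at positions 3,8,9,11,12,13,17.

7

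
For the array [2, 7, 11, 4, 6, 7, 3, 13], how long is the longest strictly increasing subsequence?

Scanning left to right, the best length ending at each element is: 2→1, 7→2, 11→3, 4→2, 6→3, 7→4, 3→2, 13→5.
So the longest increasing subsequence has length 5, e.g. 2, 4, 6, 7, 13.

5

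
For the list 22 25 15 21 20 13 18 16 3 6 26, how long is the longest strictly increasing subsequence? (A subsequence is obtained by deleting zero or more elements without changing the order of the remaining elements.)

Scanning left to right, the best length ending at each element is: 22→1, 25→2, 15→1, 21→2, 20→2, 13→1, 18→2, 16→2, 3→1, 6→2, 26→3.
So the longest increasing subsequence has length 3, e.g. 22, 25, 26.

3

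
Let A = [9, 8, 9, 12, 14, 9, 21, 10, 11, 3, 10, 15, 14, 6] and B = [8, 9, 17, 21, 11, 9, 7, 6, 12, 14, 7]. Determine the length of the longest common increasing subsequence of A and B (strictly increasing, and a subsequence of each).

A longest common strictly increasing subsequence is 8, 9, 12, 14 (length 4); it appears in order in both A and B, and no longer such subsequence exists.

4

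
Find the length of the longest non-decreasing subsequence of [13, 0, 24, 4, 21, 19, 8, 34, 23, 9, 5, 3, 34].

5

Let dp[i] be the longest non-decreasing subsequence ending at position i. Then dp = [1, 1, 2, 2, 3, 3, 3, 4, 4, 4, 3, 2, 5].
The maximum is 5; one witness is 0, 4, 21, 34, 34 at positions 2,4,5,8,13.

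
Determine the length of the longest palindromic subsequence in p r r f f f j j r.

5

One longest palindromic subsequence is rfffr (positions 2,4,5,6,9); it reads the same forward and backward, and the interval DP gives dp[1][9] = 5.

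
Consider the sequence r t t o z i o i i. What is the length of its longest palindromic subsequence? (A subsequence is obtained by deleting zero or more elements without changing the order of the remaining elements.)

3

One longest palindromic subsequence is iii (positions 6,8,9); it reads the same forward and backward, and the interval DP gives dp[1][9] = 3.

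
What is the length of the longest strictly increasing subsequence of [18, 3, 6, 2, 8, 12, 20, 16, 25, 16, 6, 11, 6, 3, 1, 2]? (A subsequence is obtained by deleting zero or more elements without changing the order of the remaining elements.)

6

Scanning left to right, the best length ending at each element is: 18→1, 3→1, 6→2, 2→1, 8→3, 12→4, 20→5, 16→5, 25→6, 16→5, 6→2, 11→4, 6→2, 3→2, 1→1, 2→2.
So the longest increasing subsequence has length 6, e.g. 3, 6, 8, 12, 20, 25.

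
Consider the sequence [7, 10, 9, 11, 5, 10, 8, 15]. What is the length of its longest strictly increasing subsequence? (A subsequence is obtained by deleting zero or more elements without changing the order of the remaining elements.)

Let dp[i] be the longest increasing subsequence ending at position i. Then dp = [1, 2, 2, 3, 1, 3, 2, 4].
The maximum is 4; one witness is 7, 10, 11, 15 at positions 1,2,4,8.

4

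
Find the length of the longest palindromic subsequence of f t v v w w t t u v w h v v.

8

One longest palindromic subsequence is vvwttwvv (positions 3,4,6,7,8,11,13,14); it reads the same forward and backward, and the interval DP gives dp[1][14] = 8.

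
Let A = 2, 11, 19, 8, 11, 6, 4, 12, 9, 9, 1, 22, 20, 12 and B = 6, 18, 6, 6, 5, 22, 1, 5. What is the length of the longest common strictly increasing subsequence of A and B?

2

For each value that appears in both, track the longest common increasing run ending there.
The best achievable length is 2; one witness is 6, 22 (A-positions 6,12, B-positions 1,6).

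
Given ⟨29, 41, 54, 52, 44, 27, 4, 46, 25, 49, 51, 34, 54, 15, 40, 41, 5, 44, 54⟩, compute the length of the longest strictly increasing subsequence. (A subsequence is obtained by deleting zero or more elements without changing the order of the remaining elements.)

Let dp[i] be the longest increasing subsequence ending at position i. Then dp = [1, 2, 3, 3, 3, 1, 1, 4, 2, 5, 6, 3, 7, 2, 4, 5, 2, 6, 7].
The maximum is 7; one witness is 29, 41, 44, 46, 49, 51, 54 at positions 1,2,5,8,10,11,13.

7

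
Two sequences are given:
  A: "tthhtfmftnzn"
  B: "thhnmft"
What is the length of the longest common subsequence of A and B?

A longest common subsequence is thhmft (length 6); the LCS DP confirms no longer common subsequence exists.

6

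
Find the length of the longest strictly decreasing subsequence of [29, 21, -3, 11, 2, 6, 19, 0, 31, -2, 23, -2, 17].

6

One longest decreasing subsequence is 29, 21, 11, 2, 0, -2 (positions 1,2,4,5,8,10), of length 6; no longer one exists.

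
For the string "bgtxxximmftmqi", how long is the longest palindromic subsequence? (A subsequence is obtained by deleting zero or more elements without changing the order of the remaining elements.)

One longest palindromic subsequence is imtmi (positions 7,9,11,12,14); it reads the same forward and backward, and the interval DP gives dp[1][14] = 5.

5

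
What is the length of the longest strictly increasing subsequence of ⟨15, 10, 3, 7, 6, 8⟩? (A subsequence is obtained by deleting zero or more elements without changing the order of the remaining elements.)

3

Let dp[i] be the longest increasing subsequence ending at position i. Then dp = [1, 1, 1, 2, 2, 3].
The maximum is 3; one witness is 3, 7, 8 at positions 3,4,6.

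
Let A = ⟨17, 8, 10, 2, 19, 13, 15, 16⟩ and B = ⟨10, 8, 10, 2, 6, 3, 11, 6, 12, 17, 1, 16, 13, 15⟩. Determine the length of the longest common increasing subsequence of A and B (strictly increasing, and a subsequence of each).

4

For each value that appears in both, track the longest common increasing run ending there.
The best achievable length is 4; one witness is 8, 10, 13, 15 (A-positions 2,3,6,7, B-positions 2,3,13,14).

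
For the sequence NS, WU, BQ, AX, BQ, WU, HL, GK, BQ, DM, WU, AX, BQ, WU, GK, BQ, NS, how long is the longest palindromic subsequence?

11

One longest palindromic subsequence is NS WU BQ AX WU DM WU AX BQ WU NS (positions 1,2,3,4,6,10,11,12,13,14,17); it reads the same forward and backward, and the interval DP gives dp[1][17] = 11.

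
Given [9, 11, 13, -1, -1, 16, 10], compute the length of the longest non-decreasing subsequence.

One longest non-decreasing subsequence is 9, 11, 13, 16 (positions 1,2,3,6), of length 4; no longer one exists.

4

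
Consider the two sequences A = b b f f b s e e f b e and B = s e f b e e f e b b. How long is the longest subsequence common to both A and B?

A longest common subsequence is fbeefb (length 6); the LCS DP confirms no longer common subsequence exists.

6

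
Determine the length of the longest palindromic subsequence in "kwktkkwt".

Using dp[i][j] = 2 + dp[i+1][j−1] if the ends match, else max(dp[i+1][j], dp[i][j−1]):
dp[1][8] = 5. A witness is wkkkw at positions 2,3,5,6,7.

5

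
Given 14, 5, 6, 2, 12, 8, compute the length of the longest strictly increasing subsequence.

3

Let dp[i] be the longest increasing subsequence ending at position i. Then dp = [1, 1, 2, 1, 3, 3].
The maximum is 3; one witness is 5, 6, 12 at positions 2,3,5.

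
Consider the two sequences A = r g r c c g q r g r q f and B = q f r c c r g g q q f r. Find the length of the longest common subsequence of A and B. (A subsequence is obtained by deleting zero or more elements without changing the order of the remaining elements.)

Backtracking the LCS table gives one alignment: r (A3,B3) → c (A4,B4) → c (A5,B5) → g (A6,B8) → q (A7,B9) → q (A11,B10) → f (A12,B11).
So the longest common subsequence has length 7.

7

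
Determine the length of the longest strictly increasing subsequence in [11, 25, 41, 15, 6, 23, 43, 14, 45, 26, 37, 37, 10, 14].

5

Scanning left to right, the best length ending at each element is: 11→1, 25→2, 41→3, 15→2, 6→1, 23→3, 43→4, 14→2, 45→5, 26→4, 37→5, 37→5, 10→2, 14→3.
So the longest increasing subsequence has length 5, e.g. 11, 25, 41, 43, 45.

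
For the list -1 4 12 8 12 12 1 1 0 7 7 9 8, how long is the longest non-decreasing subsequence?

6

Let dp[i] be the longest non-decreasing subsequence ending at position i. Then dp = [1, 2, 3, 3, 4, 5, 2, 3, 2, 4, 5, 6, 6].
The maximum is 6; one witness is -1, 1, 1, 7, 7, 9 at positions 1,7,8,10,11,12.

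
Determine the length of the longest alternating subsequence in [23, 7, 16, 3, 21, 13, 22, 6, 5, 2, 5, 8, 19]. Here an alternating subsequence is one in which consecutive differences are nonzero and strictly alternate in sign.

9

A longest alternating subsequence is 23, 7, 16, 3, 21, 13, 22, 2, 5 (positions 1,2,3,4,5,6,7,10,11); its 8 consecutive differences strictly alternate in sign, and length 9 is optimal.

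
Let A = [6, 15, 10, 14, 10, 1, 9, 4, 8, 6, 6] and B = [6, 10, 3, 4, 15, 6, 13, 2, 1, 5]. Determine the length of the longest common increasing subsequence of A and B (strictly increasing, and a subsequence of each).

For each value that appears in both, track the longest common increasing run ending there.
The best achievable length is 2; one witness is 6, 10 (A-positions 1,3, B-positions 1,2).

2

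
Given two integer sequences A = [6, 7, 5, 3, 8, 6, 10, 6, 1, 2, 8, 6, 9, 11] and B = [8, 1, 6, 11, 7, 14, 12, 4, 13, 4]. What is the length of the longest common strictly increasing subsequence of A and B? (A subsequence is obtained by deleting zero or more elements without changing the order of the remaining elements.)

3

For each value that appears in both, track the longest common increasing run ending there.
The best achievable length is 3; one witness is 1, 6, 11 (A-positions 9,12,14, B-positions 2,3,4).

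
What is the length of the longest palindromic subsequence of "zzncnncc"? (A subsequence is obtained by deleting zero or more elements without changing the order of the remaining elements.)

4

One longest palindromic subsequence is cnnc (positions 4,5,6,8); it reads the same forward and backward, and the interval DP gives dp[1][8] = 4.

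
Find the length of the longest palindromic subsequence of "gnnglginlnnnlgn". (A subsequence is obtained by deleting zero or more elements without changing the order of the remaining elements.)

10

Using dp[i][j] = 2 + dp[i+1][j−1] if the ends match, else max(dp[i+1][j], dp[i][j−1]):
dp[1][15] = 10. A witness is nglnnnnlgn at positions 2,4,5,8,10,11,12,13,14,15.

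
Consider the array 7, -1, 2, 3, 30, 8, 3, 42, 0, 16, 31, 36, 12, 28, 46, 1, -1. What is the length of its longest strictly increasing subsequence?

Scanning left to right, the best length ending at each element is: 7→1, -1→1, 2→2, 3→3, 30→4, 8→4, 3→3, 42→5, 0→2, 16→5, 31→6, 36→7, 12→5, 28→6, 46→8, 1→3, -1→1.
So the longest increasing subsequence has length 8, e.g. -1, 2, 3, 8, 16, 31, 36, 46.

8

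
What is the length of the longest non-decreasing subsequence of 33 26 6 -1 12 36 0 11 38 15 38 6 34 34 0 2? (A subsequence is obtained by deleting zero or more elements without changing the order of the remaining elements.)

Let dp[i] be the longest non-decreasing subsequence ending at position i. Then dp = [1, 1, 1, 1, 2, 3, 2, 3, 4, 4, 5, 3, 5, 6, 3, 4].
The maximum is 6; one witness is -1, 0, 11, 15, 34, 34 at positions 4,7,8,10,13,14.

6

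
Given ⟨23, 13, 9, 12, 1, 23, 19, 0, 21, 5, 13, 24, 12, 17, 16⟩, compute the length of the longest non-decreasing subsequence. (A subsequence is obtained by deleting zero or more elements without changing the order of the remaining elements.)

Scanning left to right, the best length ending at each element is: 23→1, 13→1, 9→1, 12→2, 1→1, 23→3, 19→3, 0→1, 21→4, 5→2, 13→3, 24→5, 12→3, 17→4, 16→4.
So the longest non-decreasing subsequence has length 5, e.g. 9, 12, 19, 21, 24.

5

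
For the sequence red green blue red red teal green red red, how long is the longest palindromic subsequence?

Using dp[i][j] = 2 + dp[i+1][j−1] if the ends match, else max(dp[i+1][j], dp[i][j−1]):
dp[1][9] = 6. A witness is red green red red green red at positions 1,2,4,5,7,9.

6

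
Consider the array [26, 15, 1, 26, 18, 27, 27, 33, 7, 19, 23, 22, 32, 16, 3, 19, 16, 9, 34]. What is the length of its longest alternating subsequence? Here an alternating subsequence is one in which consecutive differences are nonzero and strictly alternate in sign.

A longest alternating subsequence is 26, 15, 26, 18, 27, 7, 23, 22, 32, 16, 19, 16, 34 (positions 1,2,4,5,6,9,11,12,13,14,16,17,19); its 12 consecutive differences strictly alternate in sign, and length 13 is optimal.

13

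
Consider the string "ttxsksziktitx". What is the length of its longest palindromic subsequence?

One longest palindromic subsequence is ttkiktt (positions 1,2,5,8,9,10,12); it reads the same forward and backward, and the interval DP gives dp[1][13] = 7.

7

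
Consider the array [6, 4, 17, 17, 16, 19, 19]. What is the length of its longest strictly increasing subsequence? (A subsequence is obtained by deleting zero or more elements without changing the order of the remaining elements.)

3

One longest increasing subsequence is 6, 17, 19 (positions 1,3,6), of length 3; no longer one exists.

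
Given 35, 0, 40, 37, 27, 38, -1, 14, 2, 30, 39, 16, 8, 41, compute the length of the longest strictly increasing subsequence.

One longest increasing subsequence is 35, 37, 38, 39, 41 (positions 1,4,6,11,14), of length 5; no longer one exists.

5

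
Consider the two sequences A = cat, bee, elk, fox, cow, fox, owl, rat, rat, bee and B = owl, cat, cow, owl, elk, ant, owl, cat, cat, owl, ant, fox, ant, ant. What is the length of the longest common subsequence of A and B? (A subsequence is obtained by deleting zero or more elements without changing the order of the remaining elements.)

A longest common subsequence is cat, elk, fox (length 3); the LCS DP confirms no longer common subsequence exists.

3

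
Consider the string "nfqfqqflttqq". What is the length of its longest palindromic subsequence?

One longest palindromic subsequence is qqttqq (positions 3,5,9,10,11,12); it reads the same forward and backward, and the interval DP gives dp[1][12] = 6.

6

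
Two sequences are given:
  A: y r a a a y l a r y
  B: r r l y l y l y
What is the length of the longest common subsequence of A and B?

A longest common subsequence is yyly (length 4); the LCS DP confirms no longer common subsequence exists.

4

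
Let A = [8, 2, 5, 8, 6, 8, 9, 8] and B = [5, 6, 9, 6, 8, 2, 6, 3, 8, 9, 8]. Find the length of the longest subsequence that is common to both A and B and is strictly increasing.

For each value that appears in both, track the longest common increasing run ending there.
The best achievable length is 4; one witness is 5, 6, 8, 9 (A-positions 3,5,6,7, B-positions 1,2,5,10).

4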